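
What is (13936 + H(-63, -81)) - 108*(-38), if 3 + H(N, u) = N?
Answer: 17974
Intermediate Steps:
H(N, u) = -3 + N
(13936 + H(-63, -81)) - 108*(-38) = (13936 + (-3 - 63)) - 108*(-38) = (13936 - 66) - 1*(-4104) = 13870 + 4104 = 17974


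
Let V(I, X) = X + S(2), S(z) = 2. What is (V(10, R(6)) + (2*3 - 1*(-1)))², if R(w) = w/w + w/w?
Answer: 121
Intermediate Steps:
R(w) = 2 (R(w) = 1 + 1 = 2)
V(I, X) = 2 + X (V(I, X) = X + 2 = 2 + X)
(V(10, R(6)) + (2*3 - 1*(-1)))² = ((2 + 2) + (2*3 - 1*(-1)))² = (4 + (6 + 1))² = (4 + 7)² = 11² = 121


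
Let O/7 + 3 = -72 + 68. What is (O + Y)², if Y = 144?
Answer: 9025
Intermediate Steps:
O = -49 (O = -21 + 7*(-72 + 68) = -21 + 7*(-4) = -21 - 28 = -49)
(O + Y)² = (-49 + 144)² = 95² = 9025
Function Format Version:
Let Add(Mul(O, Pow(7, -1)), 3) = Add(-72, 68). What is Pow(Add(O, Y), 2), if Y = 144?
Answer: 9025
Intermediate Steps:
O = -49 (O = Add(-21, Mul(7, Add(-72, 68))) = Add(-21, Mul(7, -4)) = Add(-21, -28) = -49)
Pow(Add(O, Y), 2) = Pow(Add(-49, 144), 2) = Pow(95, 2) = 9025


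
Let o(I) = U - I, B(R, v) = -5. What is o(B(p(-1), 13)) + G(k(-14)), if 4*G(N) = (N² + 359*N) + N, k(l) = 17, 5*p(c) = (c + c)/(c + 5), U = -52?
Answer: 6221/4 ≈ 1555.3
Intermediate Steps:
p(c) = 2*c/(5*(5 + c)) (p(c) = ((c + c)/(c + 5))/5 = ((2*c)/(5 + c))/5 = (2*c/(5 + c))/5 = 2*c/(5*(5 + c)))
o(I) = -52 - I
G(N) = 90*N + N²/4 (G(N) = ((N² + 359*N) + N)/4 = (N² + 360*N)/4 = 90*N + N²/4)
o(B(p(-1), 13)) + G(k(-14)) = (-52 - 1*(-5)) + (¼)*17*(360 + 17) = (-52 + 5) + (¼)*17*377 = -47 + 6409/4 = 6221/4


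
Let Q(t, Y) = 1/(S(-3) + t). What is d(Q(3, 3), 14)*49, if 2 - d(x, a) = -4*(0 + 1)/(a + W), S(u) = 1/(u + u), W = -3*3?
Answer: 686/5 ≈ 137.20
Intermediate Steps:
W = -9
S(u) = 1/(2*u)
Q(t, Y) = 1/(-⅙ + t) (Q(t, Y) = 1/((½)/(-3) + t) = 1/((½)*(-⅓) + t) = 1/(-⅙ + t))
d(x, a) = 2 + 4/(-9 + a) (d(x, a) = 2 - (-4)*(0 + 1)/(a - 9) = 2 - (-4)*1/(-9 + a) = 2 - (-4)/(-9 + a) = 2 + 4/(-9 + a))
d(Q(3, 3), 14)*49 = (2*(-7 + 14)/(-9 + 14))*49 = (2*7/5)*49 = (2*(⅕)*7)*49 = (14/5)*49 = 686/5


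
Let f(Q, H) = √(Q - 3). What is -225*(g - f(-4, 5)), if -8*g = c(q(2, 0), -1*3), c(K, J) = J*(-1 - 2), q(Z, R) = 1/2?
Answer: 2025/8 + 225*I*√7 ≈ 253.13 + 595.29*I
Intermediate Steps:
q(Z, R) = ½
f(Q, H) = √(-3 + Q)
c(K, J) = -3*J (c(K, J) = J*(-3) = -3*J)
g = -9/8 (g = -(-3)*(-1*3)/8 = -(-3)*(-3)/8 = -⅛*9 = -9/8 ≈ -1.1250)
-225*(g - f(-4, 5)) = -225*(-9/8 - √(-3 - 4)) = -225*(-9/8 - √(-7)) = -225*(-9/8 - I*√7) = 2025/8 + 225*I*√7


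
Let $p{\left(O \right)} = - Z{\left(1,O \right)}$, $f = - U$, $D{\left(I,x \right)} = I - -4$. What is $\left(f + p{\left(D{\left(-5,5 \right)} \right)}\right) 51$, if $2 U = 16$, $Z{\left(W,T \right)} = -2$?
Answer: $-306$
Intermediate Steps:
$D{\left(I,x \right)} = 4 + I$ ($D{\left(I,x \right)} = I + 4 = 4 + I$)
$U = 8$ ($U = \frac{1}{2} \cdot 16 = 8$)
$f = -8$ ($f = \left(-1\right) 8 = -8$)
$p{\left(O \right)} = 2$ ($p{\left(O \right)} = \left(-1\right) \left(-2\right) = 2$)
$\left(f + p{\left(D{\left(-5,5 \right)} \right)}\right) 51 = \left(-8 + 2\right) 51 = \left(-6\right) 51 = -306$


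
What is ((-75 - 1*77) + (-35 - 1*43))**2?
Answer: 52900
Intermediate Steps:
((-75 - 1*77) + (-35 - 1*43))**2 = ((-75 - 77) + (-35 - 43))**2 = (-152 - 78)**2 = (-230)**2 = 52900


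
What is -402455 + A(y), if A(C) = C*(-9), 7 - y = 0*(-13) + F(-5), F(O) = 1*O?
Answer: -402563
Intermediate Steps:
F(O) = O
y = 12 (y = 7 - (0*(-13) - 5) = 7 - (0 - 5) = 7 - 1*(-5) = 7 + 5 = 12)
A(C) = -9*C
-402455 + A(y) = -402455 - 9*12 = -402455 - 108 = -402563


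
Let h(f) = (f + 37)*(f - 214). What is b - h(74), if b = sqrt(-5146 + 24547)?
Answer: 15540 + sqrt(19401) ≈ 15679.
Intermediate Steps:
b = sqrt(19401) ≈ 139.29
h(f) = (-214 + f)*(37 + f) (h(f) = (37 + f)*(-214 + f) = (-214 + f)*(37 + f))
b - h(74) = sqrt(19401) - (-7918 + 74**2 - 177*74) = sqrt(19401) - (-7918 + 5476 - 13098) = sqrt(19401) - 1*(-15540) = sqrt(19401) + 15540 = 15540 + sqrt(19401)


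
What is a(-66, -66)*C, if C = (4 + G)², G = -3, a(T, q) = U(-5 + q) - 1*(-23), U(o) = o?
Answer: -48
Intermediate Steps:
a(T, q) = 18 + q (a(T, q) = (-5 + q) - 1*(-23) = (-5 + q) + 23 = 18 + q)
C = 1 (C = (4 - 3)² = 1² = 1)
a(-66, -66)*C = (18 - 66)*1 = -48*1 = -48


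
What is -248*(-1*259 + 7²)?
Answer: 52080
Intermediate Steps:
-248*(-1*259 + 7²) = -248*(-259 + 49) = -248*(-210) = 52080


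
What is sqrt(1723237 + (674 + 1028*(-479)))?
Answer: sqrt(1231499) ≈ 1109.7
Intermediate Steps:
sqrt(1723237 + (674 + 1028*(-479))) = sqrt(1723237 + (674 - 492412)) = sqrt(1723237 - 491738) = sqrt(1231499)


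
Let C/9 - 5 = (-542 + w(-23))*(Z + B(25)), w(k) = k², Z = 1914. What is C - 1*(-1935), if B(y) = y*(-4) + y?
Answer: -213183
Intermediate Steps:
B(y) = -3*y (B(y) = -4*y + y = -3*y)
C = -215118 (C = 45 + 9*((-542 + (-23)²)*(1914 - 3*25)) = 45 + 9*((-542 + 529)*(1914 - 75)) = 45 + 9*(-13*1839) = 45 + 9*(-23907) = 45 - 215163 = -215118)
C - 1*(-1935) = -215118 - 1*(-1935) = -215118 + 1935 = -213183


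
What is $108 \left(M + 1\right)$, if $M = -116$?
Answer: $-12420$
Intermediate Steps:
$108 \left(M + 1\right) = 108 \left(-116 + 1\right) = 108 \left(-115\right) = -12420$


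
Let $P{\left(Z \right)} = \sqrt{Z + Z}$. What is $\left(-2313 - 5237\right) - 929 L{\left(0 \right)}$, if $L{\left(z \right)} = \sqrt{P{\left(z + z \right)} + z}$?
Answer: $-7550$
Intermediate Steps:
$P{\left(Z \right)} = \sqrt{2} \sqrt{Z}$ ($P{\left(Z \right)} = \sqrt{2 Z} = \sqrt{2} \sqrt{Z}$)
$L{\left(z \right)} = \sqrt{z + 2 \sqrt{z}}$ ($L{\left(z \right)} = \sqrt{\sqrt{2} \sqrt{z + z} + z} = \sqrt{\sqrt{2} \sqrt{2 z} + z} = \sqrt{\sqrt{2} \sqrt{2} \sqrt{z} + z} = \sqrt{2 \sqrt{z} + z} = \sqrt{z + 2 \sqrt{z}}$)
$\left(-2313 - 5237\right) - 929 L{\left(0 \right)} = \left(-2313 - 5237\right) - 929 \sqrt{0 + 2 \sqrt{0}} = -7550 - 929 \sqrt{0 + 2 \cdot 0} = -7550 - 929 \sqrt{0 + 0} = -7550 - 929 \sqrt{0} = -7550 - 0 = -7550 + 0 = -7550$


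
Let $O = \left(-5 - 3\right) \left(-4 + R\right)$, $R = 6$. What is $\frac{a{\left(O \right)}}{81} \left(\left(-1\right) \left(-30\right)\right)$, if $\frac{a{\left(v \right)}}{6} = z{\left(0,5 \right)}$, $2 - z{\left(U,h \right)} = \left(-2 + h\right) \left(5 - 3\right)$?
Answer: $- \frac{80}{9} \approx -8.8889$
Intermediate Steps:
$z{\left(U,h \right)} = 6 - 2 h$ ($z{\left(U,h \right)} = 2 - \left(-2 + h\right) \left(5 - 3\right) = 2 - \left(-2 + h\right) 2 = 2 - \left(-4 + 2 h\right) = 6 - 2 h$)
$O = -16$ ($O = \left(-5 - 3\right) \left(-4 + 6\right) = \left(-8\right) 2 = -16$)
$a{\left(v \right)} = -24$ ($a{\left(v \right)} = 6 \left(6 - 10\right) = 6 \left(-4\right) = -24$)
$\frac{a{\left(O \right)}}{81} \left(\left(-1\right) \left(-30\right)\right) = - \frac{24}{81} \left(\left(-1\right) \left(-30\right)\right) = \left(-24\right) \frac{1}{81} \cdot 30 = \left(- \frac{8}{27}\right) 30 = - \frac{80}{9}$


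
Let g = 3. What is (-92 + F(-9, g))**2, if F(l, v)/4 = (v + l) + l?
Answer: 23104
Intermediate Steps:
F(l, v) = 4*v + 8*l (F(l, v) = 4*((v + l) + l) = 4*((l + v) + l) = 4*(v + 2*l) = 4*v + 8*l)
(-92 + F(-9, g))**2 = (-92 + (4*3 + 8*(-9)))**2 = (-92 + (12 - 72))**2 = (-92 - 60)**2 = (-152)**2 = 23104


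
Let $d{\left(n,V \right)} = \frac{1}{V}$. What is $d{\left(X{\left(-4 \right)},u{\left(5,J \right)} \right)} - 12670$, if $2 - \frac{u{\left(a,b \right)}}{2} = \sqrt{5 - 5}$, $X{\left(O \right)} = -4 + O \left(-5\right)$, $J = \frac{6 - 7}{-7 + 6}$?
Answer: $- \frac{50679}{4} \approx -12670.0$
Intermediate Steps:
$J = 1$ ($J = - \frac{1}{-1} = \left(-1\right) \left(-1\right) = 1$)
$X{\left(O \right)} = -4 - 5 O$
$u{\left(a,b \right)} = 4$ ($u{\left(a,b \right)} = 4 - 2 \sqrt{5 - 5} = 4 - 2 \sqrt{0} = 4 - 0 = 4 + 0 = 4$)
$d{\left(X{\left(-4 \right)},u{\left(5,J \right)} \right)} - 12670 = \frac{1}{4} - 12670 = - \frac{50679}{4}$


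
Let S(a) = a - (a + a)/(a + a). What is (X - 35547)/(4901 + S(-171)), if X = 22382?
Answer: -13165/4729 ≈ -2.7839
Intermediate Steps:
S(a) = -1 + a (S(a) = a - 2*a/(2*a) = a - 2*a*1/(2*a) = a - 1*1 = a - 1 = -1 + a)
(X - 35547)/(4901 + S(-171)) = (22382 - 35547)/(4901 + (-1 - 171)) = -13165/(4901 - 172) = -13165/4729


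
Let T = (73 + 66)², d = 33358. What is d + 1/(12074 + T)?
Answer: 1047274411/31395 ≈ 33358.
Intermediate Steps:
T = 19321 (T = 139² = 19321)
d + 1/(12074 + T) = 33358 + 1/(12074 + 19321) = 33358 + 1/31395 = 1047274411/31395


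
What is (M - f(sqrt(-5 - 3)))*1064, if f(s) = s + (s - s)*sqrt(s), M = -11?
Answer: -11704 - 2128*I*sqrt(2) ≈ -11704.0 - 3009.4*I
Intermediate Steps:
f(s) = s (f(s) = s + 0*sqrt(s) = s + 0 = s)
(M - f(sqrt(-5 - 3)))*1064 = (-11 - sqrt(-5 - 3))*1064 = (-11 - sqrt(-8))*1064 = (-11 - 2*I*sqrt(2))*1064 = -11704 - 2128*I*sqrt(2)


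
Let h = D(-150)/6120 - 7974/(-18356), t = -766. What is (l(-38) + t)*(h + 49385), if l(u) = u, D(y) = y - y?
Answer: -182210325834/4589 ≈ -3.9706e+7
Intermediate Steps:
D(y) = 0
h = 3987/9178 (h = 0/6120 - 7974/(-18356) = 0*(1/6120) - 7974*(-1/18356) = 0 + 3987/9178 = 3987/9178 ≈ 0.43441)
(l(-38) + t)*(h + 49385) = (-38 - 766)*(3987/9178 + 49385) = -804*453259517/9178 = -182210325834/4589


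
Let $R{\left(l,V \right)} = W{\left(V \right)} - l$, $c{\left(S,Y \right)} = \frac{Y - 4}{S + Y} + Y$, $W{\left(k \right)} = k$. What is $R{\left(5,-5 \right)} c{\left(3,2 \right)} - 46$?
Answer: $-62$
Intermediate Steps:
$c{\left(S,Y \right)} = Y + \frac{-4 + Y}{S + Y}$ ($c{\left(S,Y \right)} = \frac{-4 + Y}{S + Y} + Y = Y + \frac{-4 + Y}{S + Y}$)
$R{\left(l,V \right)} = V - l$
$R{\left(5,-5 \right)} c{\left(3,2 \right)} - 46 = \left(-5 - 5\right) \frac{-4 + 2 + 2^{2} + 3 \cdot 2}{3 + 2} - 46 = \left(-5 - 5\right) \frac{-4 + 2 + 4 + 6}{5} - 46 = - 10 \cdot \frac{1}{5} \cdot 8 - 46 = \left(-10\right) \frac{8}{5} - 46 = -16 - 46 = -62$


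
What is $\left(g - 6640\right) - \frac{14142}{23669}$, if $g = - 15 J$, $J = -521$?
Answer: $\frac{27796933}{23669} \approx 1174.4$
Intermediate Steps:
$g = 7815$ ($g = \left(-15\right) \left(-521\right) = 7815$)
$\left(g - 6640\right) - \frac{14142}{23669} = \left(7815 - 6640\right) - \frac{14142}{23669} = \left(7815 - 6640\right) - 14142 \cdot \frac{1}{23669} = 1175 - \frac{14142}{23669} = \frac{27796933}{23669}$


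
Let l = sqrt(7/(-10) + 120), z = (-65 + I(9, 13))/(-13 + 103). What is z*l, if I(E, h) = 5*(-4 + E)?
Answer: -2*sqrt(11930)/45 ≈ -4.8544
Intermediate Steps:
I(E, h) = -20 + 5*E
z = -4/9 (z = (-65 + (-20 + 5*9))/(-13 + 103) = (-65 + (-20 + 45))/90 = (-65 + 25)*(1/90) = -40*1/90 = -4/9 ≈ -0.44444)
l = sqrt(11930)/10 (l = sqrt(7*(-1/10) + 120) = sqrt(-7/10 + 120) = sqrt(1193/10) = sqrt(11930)/10 ≈ 10.922)
z*l = -2*sqrt(11930)/45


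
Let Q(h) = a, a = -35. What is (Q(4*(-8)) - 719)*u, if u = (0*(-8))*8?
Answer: 0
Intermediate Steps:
u = 0 (u = 0*8 = 0)
Q(h) = -35
(Q(4*(-8)) - 719)*u = (-35 - 719)*0 = -754*0 = 0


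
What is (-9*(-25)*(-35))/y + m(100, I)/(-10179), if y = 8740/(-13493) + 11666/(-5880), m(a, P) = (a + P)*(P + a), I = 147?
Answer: 244116651935083/81745410627 ≈ 2986.3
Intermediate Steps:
m(a, P) = (P + a)² (m(a, P) = (P + a)*(P + a) = (P + a)²)
y = -104400269/39669420 (y = 8740*(-1/13493) + 11666*(-1/5880) = -8740/13493 - 5833/2940 = -104400269/39669420 ≈ -2.6318)
(-9*(-25)*(-35))/y + m(100, I)/(-10179) = (-9*(-25)*(-35))/(-104400269/39669420) + (147 + 100)²/(-10179) = (225*(-35))*(-39669420/104400269) + 247²*(-1/10179) = -7875*(-39669420/104400269) + 61009*(-1/10179) = 312396682500/104400269 - 4693/783 = 244116651935083/81745410627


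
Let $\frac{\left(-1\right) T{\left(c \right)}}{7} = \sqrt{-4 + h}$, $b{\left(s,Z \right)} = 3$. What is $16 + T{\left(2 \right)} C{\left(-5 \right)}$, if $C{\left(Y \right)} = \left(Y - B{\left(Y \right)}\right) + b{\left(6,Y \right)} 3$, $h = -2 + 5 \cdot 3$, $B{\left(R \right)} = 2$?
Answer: $-26$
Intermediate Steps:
$h = 13$ ($h = -2 + 15 = 13$)
$C{\left(Y \right)} = 7 + Y$ ($C{\left(Y \right)} = \left(Y - 2\right) + 3 \cdot 3 = \left(Y - 2\right) + 9 = \left(-2 + Y\right) + 9 = 7 + Y$)
$T{\left(c \right)} = -21$ ($T{\left(c \right)} = - 7 \sqrt{-4 + 13} = - 7 \sqrt{9} = \left(-7\right) 3 = -21$)
$16 + T{\left(2 \right)} C{\left(-5 \right)} = 16 - 21 \left(7 - 5\right) = 16 - 42 = -26$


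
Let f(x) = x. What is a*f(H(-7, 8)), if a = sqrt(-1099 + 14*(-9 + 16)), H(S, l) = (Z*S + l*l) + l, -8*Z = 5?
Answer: 611*I*sqrt(1001)/8 ≈ 2416.4*I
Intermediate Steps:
Z = -5/8 (Z = -1/8*5 = -5/8 ≈ -0.62500)
H(S, l) = l + l**2 - 5*S/8 (H(S, l) = (-5*S/8 + l*l) + l = (-5*S/8 + l**2) + l = (l**2 - 5*S/8) + l = l + l**2 - 5*S/8)
a = I*sqrt(1001) (a = sqrt(-1099 + 14*7) = sqrt(-1099 + 98) = sqrt(-1001) = I*sqrt(1001) ≈ 31.639*I)
a*f(H(-7, 8)) = (I*sqrt(1001))*(8 + 8**2 - 5/8*(-7)) = (I*sqrt(1001))*(8 + 64 + 35/8) = (I*sqrt(1001))*(611/8) = 611*I*sqrt(1001)/8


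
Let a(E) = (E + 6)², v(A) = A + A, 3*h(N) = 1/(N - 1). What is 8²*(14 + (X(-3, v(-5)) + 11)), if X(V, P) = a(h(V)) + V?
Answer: 32836/9 ≈ 3648.4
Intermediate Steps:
h(N) = 1/(3*(-1 + N)) (h(N) = 1/(3*(N - 1)) = 1/(3*(-1 + N)))
v(A) = 2*A
a(E) = (6 + E)²
X(V, P) = V + (6 + 1/(3*(-1 + V)))² (X(V, P) = (6 + 1/(3*(-1 + V)))² + V = V + (6 + 1/(3*(-1 + V)))²)
8²*(14 + (X(-3, v(-5)) + 11)) = 8²*(14 + ((-3 + (-17 + 18*(-3))²/(9*(-1 - 3)²)) + 11)) = 64*(14 + ((-3 + (⅑)*(-17 - 54)²/(-4)²) + 11)) = 64*(14 + ((-3 + (⅑)*(1/16)*(-71)²) + 11)) = 64*(14 + ((-3 + (⅑)*(1/16)*5041) + 11)) = 64*(14 + ((-3 + 5041/144) + 11)) = 64*(14 + (4609/144 + 11)) = 64*(14 + 6193/144) = 64*(8209/144) = 32836/9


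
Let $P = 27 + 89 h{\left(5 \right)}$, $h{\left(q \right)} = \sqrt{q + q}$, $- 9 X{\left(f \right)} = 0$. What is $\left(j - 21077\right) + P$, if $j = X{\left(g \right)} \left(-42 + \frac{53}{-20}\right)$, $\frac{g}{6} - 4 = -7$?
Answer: $-21050 + 89 \sqrt{10} \approx -20769.0$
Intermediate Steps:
$g = -18$ ($g = 24 + 6 \left(-7\right) = 24 - 42 = -18$)
$X{\left(f \right)} = 0$ ($X{\left(f \right)} = \left(- \frac{1}{9}\right) 0 = 0$)
$h{\left(q \right)} = \sqrt{2} \sqrt{q}$ ($h{\left(q \right)} = \sqrt{2 q} = \sqrt{2} \sqrt{q}$)
$P = 27 + 89 \sqrt{10}$ ($P = 27 + 89 \sqrt{2} \sqrt{5} = 27 + 89 \sqrt{10} \approx 308.44$)
$j = 0$ ($j = 0 \left(-42 + \frac{53}{-20}\right) = 0 \left(-42 + 53 \left(- \frac{1}{20}\right)\right) = 0 \left(-42 - \frac{53}{20}\right) = 0 \left(- \frac{893}{20}\right) = 0$)
$\left(j - 21077\right) + P = \left(0 - 21077\right) + \left(27 + 89 \sqrt{10}\right) = -21077 + \left(27 + 89 \sqrt{10}\right) = -21050 + 89 \sqrt{10}$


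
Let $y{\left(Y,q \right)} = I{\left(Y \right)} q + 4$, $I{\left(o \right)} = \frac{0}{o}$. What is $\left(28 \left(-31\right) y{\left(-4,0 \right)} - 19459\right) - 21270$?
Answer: $-44201$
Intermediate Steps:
$I{\left(o \right)} = 0$
$y{\left(Y,q \right)} = 4$ ($y{\left(Y,q \right)} = 0 q + 4 = 0 + 4 = 4$)
$\left(28 \left(-31\right) y{\left(-4,0 \right)} - 19459\right) - 21270 = \left(28 \left(-31\right) 4 - 19459\right) - 21270 = \left(\left(-868\right) 4 - 19459\right) - 21270 = \left(-3472 - 19459\right) - 21270 = -22931 - 21270 = -44201$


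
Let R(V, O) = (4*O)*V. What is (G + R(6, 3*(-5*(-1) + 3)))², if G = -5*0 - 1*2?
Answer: 329476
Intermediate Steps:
R(V, O) = 4*O*V
G = -2 (G = 0 - 2 = -2)
(G + R(6, 3*(-5*(-1) + 3)))² = (-2 + 4*(3*(-5*(-1) + 3))*6)² = (-2 + 4*(3*(5 + 3))*6)² = (-2 + 4*(3*8)*6)² = (-2 + 4*24*6)² = (-2 + 576)² = 574² = 329476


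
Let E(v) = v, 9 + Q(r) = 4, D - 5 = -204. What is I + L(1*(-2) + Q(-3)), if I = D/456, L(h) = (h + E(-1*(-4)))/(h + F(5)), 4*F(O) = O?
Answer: 895/10488 ≈ 0.085336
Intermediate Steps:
D = -199 (D = 5 - 204 = -199)
Q(r) = -5 (Q(r) = -9 + 4 = -5)
F(O) = O/4
L(h) = (4 + h)/(5/4 + h) (L(h) = (h - 1*(-4))/(h + (1/4)*5) = (h + 4)/(h + 5/4) = (4 + h)/(5/4 + h))
I = -199/456 ≈ -0.43640
I + L(1*(-2) + Q(-3)) = -199/456 + 4*(4 + (1*(-2) - 5))/(5 + 4*(1*(-2) - 5)) = -199/456 + 4*(4 + (-2 - 5))/(5 + 4*(-2 - 5)) = -199/456 + 4*(4 - 7)/(5 + 4*(-7)) = -199/456 + 4*(-3)/(5 - 28) = -199/456 + 4*(-3)/(-23) = -199/456 + 4*(-1/23)*(-3) = -199/456 + 12/23 = 895/10488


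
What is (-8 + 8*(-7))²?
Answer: 4096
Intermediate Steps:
(-8 + 8*(-7))² = (-8 - 56)² = (-64)² = 4096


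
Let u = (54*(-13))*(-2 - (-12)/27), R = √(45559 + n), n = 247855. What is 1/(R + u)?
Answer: 546/449525 - √293414/899050 ≈ 0.00061212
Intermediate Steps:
R = √293414 (R = √(45559 + 247855) = √293414 ≈ 541.68)
u = 1092 (u = -702*(-2 - (-12)/27) = -702*(-2 - 1*(-4/9)) = -702*(-2 + 4/9) = -702*(-14/9) = 1092)
1/(R + u) = 1/(√293414 + 1092) = 1/(1092 + √293414)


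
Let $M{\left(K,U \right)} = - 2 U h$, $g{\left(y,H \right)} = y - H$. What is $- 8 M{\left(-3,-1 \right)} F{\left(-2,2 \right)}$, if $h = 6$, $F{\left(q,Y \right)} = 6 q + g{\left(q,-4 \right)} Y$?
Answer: $768$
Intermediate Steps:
$F{\left(q,Y \right)} = 6 q + Y \left(4 + q\right)$ ($F{\left(q,Y \right)} = 6 q + \left(q - -4\right) Y = 6 q + \left(q + 4\right) Y = 6 q + \left(4 + q\right) Y = 6 q + Y \left(4 + q\right)$)
$M{\left(K,U \right)} = - 12 U$ ($M{\left(K,U \right)} = - 2 U 6 = - 12 U$)
$- 8 M{\left(-3,-1 \right)} F{\left(-2,2 \right)} = - 8 \left(\left(-12\right) \left(-1\right)\right) \left(6 \left(-2\right) + 2 \left(4 - 2\right)\right) = \left(-8\right) 12 \left(-12 + 2 \cdot 2\right) = - 96 \left(-12 + 4\right) = \left(-96\right) \left(-8\right) = 768$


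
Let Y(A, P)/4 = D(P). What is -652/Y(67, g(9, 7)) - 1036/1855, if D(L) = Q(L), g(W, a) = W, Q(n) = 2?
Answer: -43491/530 ≈ -82.058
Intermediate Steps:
D(L) = 2
Y(A, P) = 8 (Y(A, P) = 4*2 = 8)
-652/Y(67, g(9, 7)) - 1036/1855 = -652/8 - 1036/1855 = -652*1/8 - 1036*1/1855 = -163/2 - 148/265 = -43491/530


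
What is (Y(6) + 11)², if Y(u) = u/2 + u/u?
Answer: 225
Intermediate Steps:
Y(u) = 1 + u/2 (Y(u) = u*(½) + 1 = u/2 + 1 = 1 + u/2)
(Y(6) + 11)² = ((1 + (½)*6) + 11)² = ((1 + 3) + 11)² = (4 + 11)² = 15² = 225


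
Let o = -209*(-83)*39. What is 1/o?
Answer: 1/676533 ≈ 1.4781e-6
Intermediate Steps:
o = 676533 (o = 17347*39 = 676533)
1/o = 1/676533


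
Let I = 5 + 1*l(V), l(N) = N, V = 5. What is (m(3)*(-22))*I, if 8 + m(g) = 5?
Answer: 660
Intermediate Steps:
I = 10 (I = 5 + 1*5 = 5 + 5 = 10)
m(g) = -3 (m(g) = -8 + 5 = -3)
(m(3)*(-22))*I = -3*(-22)*10 = 66*10 = 660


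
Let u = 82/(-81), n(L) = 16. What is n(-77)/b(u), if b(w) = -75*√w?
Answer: 24*I*√82/1025 ≈ 0.21203*I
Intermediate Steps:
u = -82/81 (u = 82*(-1/81) = -82/81 ≈ -1.0123)
n(-77)/b(u) = 16/((-25*I*√82/3)) = 16*(3*I*√82/2050) = 24*I*√82/1025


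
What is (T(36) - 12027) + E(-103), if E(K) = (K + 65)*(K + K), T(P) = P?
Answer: -4163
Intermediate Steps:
E(K) = 2*K*(65 + K) (E(K) = (65 + K)*(2*K) = 2*K*(65 + K))
(T(36) - 12027) + E(-103) = (36 - 12027) + 2*(-103)*(65 - 103) = -11991 + 2*(-103)*(-38) = -11991 + 7828 = -4163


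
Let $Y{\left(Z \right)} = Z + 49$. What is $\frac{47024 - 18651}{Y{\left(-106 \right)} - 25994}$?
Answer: $- \frac{28373}{26051} \approx -1.0891$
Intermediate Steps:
$Y{\left(Z \right)} = 49 + Z$
$\frac{47024 - 18651}{Y{\left(-106 \right)} - 25994} = \frac{47024 - 18651}{\left(49 - 106\right) - 25994} = \frac{28373}{-57 - 25994} = \frac{28373}{-26051} = 28373 \left(- \frac{1}{26051}\right) = - \frac{28373}{26051}$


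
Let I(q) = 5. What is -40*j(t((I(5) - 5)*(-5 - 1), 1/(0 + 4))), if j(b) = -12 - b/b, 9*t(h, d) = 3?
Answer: 520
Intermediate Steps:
t(h, d) = 1/3 (t(h, d) = (1/9)*3 = 1/3)
j(b) = -13 (j(b) = -12 - 1*1 = -12 - 1 = -13)
-40*j(t((I(5) - 5)*(-5 - 1), 1/(0 + 4))) = -40*(-13) = 520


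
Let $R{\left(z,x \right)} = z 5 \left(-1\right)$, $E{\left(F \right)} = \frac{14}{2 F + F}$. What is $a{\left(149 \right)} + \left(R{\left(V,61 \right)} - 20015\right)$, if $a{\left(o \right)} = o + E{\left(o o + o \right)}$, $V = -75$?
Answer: $- \frac{653435768}{33525} \approx -19491.0$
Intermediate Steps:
$E{\left(F \right)} = \frac{14}{3 F}$
$R{\left(z,x \right)} = - 5 z$ ($R{\left(z,x \right)} = 5 z \left(-1\right) = - 5 z$)
$a{\left(o \right)} = o + \frac{14}{3 \left(o + o^{2}\right)}$ ($a{\left(o \right)} = o + \frac{14}{3 \left(o o + o\right)} = o + \frac{14}{3 \left(o^{2} + o\right)} = o + \frac{14}{3 \left(o + o^{2}\right)}$)
$a{\left(149 \right)} + \left(R{\left(V,61 \right)} - 20015\right) = \left(149 + \frac{14}{3 \cdot 149 \left(1 + 149\right)}\right) - 19640 = \left(149 + \frac{14}{3} \cdot \frac{1}{149} \cdot \frac{1}{150}\right) + \left(375 - 20015\right) = \left(149 + \frac{14}{3} \cdot \frac{1}{149} \cdot \frac{1}{150}\right) - 19640 = \left(149 + \frac{7}{33525}\right) - 19640 = \frac{4995232}{33525} - 19640 = - \frac{653435768}{33525}$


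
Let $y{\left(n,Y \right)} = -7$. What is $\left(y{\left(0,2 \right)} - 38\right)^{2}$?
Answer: $2025$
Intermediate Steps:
$\left(y{\left(0,2 \right)} - 38\right)^{2} = \left(-7 - 38\right)^{2} = \left(-45\right)^{2} = 2025$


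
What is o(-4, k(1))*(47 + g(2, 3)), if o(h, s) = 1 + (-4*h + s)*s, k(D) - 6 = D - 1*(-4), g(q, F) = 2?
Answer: 14602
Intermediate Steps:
k(D) = 10 + D (k(D) = 6 + (D - 1*(-4)) = 6 + (D + 4) = 6 + (4 + D) = 10 + D)
o(h, s) = 1 + s*(s - 4*h) (o(h, s) = 1 + (s - 4*h)*s = 1 + s*(s - 4*h))
o(-4, k(1))*(47 + g(2, 3)) = (1 + (10 + 1)² - 4*(-4)*(10 + 1))*(47 + 2) = (1 + 11² - 4*(-4)*11)*49 = (1 + 121 + 176)*49 = 298*49 = 14602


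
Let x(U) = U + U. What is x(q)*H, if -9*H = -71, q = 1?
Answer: 142/9 ≈ 15.778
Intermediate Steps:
H = 71/9 (H = -⅑*(-71) = 71/9 ≈ 7.8889)
x(U) = 2*U
x(q)*H = (2*1)*(71/9) = 2*(71/9) = 142/9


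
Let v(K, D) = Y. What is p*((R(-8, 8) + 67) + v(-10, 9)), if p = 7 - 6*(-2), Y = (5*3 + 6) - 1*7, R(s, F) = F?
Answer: 1691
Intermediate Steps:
Y = 14 (Y = (15 + 6) - 7 = 21 - 7 = 14)
v(K, D) = 14
p = 19 (p = 7 + 12 = 19)
p*((R(-8, 8) + 67) + v(-10, 9)) = 19*((8 + 67) + 14) = 19*(75 + 14) = 19*89 = 1691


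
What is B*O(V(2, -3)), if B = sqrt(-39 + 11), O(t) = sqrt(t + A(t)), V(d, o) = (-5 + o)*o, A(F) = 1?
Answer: 10*I*sqrt(7) ≈ 26.458*I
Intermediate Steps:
V(d, o) = o*(-5 + o)
O(t) = sqrt(1 + t) (O(t) = sqrt(t + 1) = sqrt(1 + t))
B = 2*I*sqrt(7) (B = sqrt(-28) = 2*I*sqrt(7) ≈ 5.2915*I)
B*O(V(2, -3)) = (2*I*sqrt(7))*sqrt(1 - 3*(-5 - 3)) = (2*I*sqrt(7))*sqrt(1 - 3*(-8)) = (2*I*sqrt(7))*sqrt(1 + 24) = (2*I*sqrt(7))*sqrt(25) = (2*I*sqrt(7))*5 = 10*I*sqrt(7)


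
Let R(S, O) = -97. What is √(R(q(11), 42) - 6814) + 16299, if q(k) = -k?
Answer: 16299 + I*√6911 ≈ 16299.0 + 83.132*I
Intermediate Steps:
√(R(q(11), 42) - 6814) + 16299 = √(-97 - 6814) + 16299 = √(-6911) + 16299 = I*√6911 + 16299 = 16299 + I*√6911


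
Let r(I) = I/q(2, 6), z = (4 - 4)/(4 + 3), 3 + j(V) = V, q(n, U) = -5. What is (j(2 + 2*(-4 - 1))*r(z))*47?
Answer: 0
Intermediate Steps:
j(V) = -3 + V
z = 0 (z = 0/7 = 0*(1/7) = 0)
r(I) = -I/5 (r(I) = I/(-5) = I*(-1/5) = -I/5)
(j(2 + 2*(-4 - 1))*r(z))*47 = ((-3 + (2 + 2*(-4 - 1)))*(-1/5*0))*47 = ((-3 + (2 + 2*(-5)))*0)*47 = ((-3 + (2 - 10))*0)*47 = ((-3 - 8)*0)*47 = -11*0*47 = 0*47 = 0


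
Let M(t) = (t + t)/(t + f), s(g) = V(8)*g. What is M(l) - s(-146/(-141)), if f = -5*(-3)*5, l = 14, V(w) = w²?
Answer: -827668/12549 ≈ -65.955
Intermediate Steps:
s(g) = 64*g (s(g) = 8²*g = 64*g)
f = 75 (f = 15*5 = 75)
M(t) = 2*t/(75 + t) (M(t) = (t + t)/(t + 75) = (2*t)/(75 + t) = 2*t/(75 + t))
M(l) - s(-146/(-141)) = 2*14/(75 + 14) - 64*(-146/(-141)) = 2*14/89 - 64*(-146*(-1/141)) = 2*14*(1/89) - 64*146/141 = 28/89 - 1*9344/141 = 28/89 - 9344/141 = -827668/12549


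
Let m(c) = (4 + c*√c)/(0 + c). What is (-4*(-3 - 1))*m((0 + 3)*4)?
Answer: 16/3 + 32*√3 ≈ 60.759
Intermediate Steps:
m(c) = (4 + c^(3/2))/c
(-4*(-3 - 1))*m((0 + 3)*4) = (-4*(-3 - 1))*((4 + ((0 + 3)*4)^(3/2))/(((0 + 3)*4))) = (-4*(-4))*((4 + (3*4)^(3/2))/((3*4))) = 16*((4 + 12^(3/2))/12) = 16*((4 + 24*√3)/12) = 16*(⅓ + 2*√3) = 16/3 + 32*√3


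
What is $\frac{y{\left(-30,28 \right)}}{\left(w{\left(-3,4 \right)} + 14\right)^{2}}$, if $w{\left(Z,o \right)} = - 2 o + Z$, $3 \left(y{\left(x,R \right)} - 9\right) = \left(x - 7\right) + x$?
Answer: $- \frac{40}{27} \approx -1.4815$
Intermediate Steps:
$y{\left(x,R \right)} = \frac{20}{3} + \frac{2 x}{3}$ ($y{\left(x,R \right)} = 9 + \frac{\left(x - 7\right) + x}{3} = 9 + \frac{\left(-7 + x\right) + x}{3} = 9 + \frac{-7 + 2 x}{3} = 9 + \left(- \frac{7}{3} + \frac{2 x}{3}\right) = \frac{20}{3} + \frac{2 x}{3}$)
$w{\left(Z,o \right)} = Z - 2 o$
$\frac{y{\left(-30,28 \right)}}{\left(w{\left(-3,4 \right)} + 14\right)^{2}} = \frac{\frac{20}{3} + \frac{2}{3} \left(-30\right)}{\left(\left(-3 - 8\right) + 14\right)^{2}} = \frac{\frac{20}{3} - 20}{\left(\left(-3 - 8\right) + 14\right)^{2}} = - \frac{40}{3 \left(-11 + 14\right)^{2}} = - \frac{40}{3 \cdot 3^{2}} = - \frac{40}{3 \cdot 9} = \left(- \frac{40}{3}\right) \frac{1}{9} = - \frac{40}{27}$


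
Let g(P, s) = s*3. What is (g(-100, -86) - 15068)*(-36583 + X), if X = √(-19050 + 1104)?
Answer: 560671058 - 45978*I*√1994 ≈ 5.6067e+8 - 2.0531e+6*I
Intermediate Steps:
g(P, s) = 3*s
X = 3*I*√1994 (X = √(-17946) = 3*I*√1994 ≈ 133.96*I)
(g(-100, -86) - 15068)*(-36583 + X) = (3*(-86) - 15068)*(-36583 + 3*I*√1994) = (-258 - 15068)*(-36583 + 3*I*√1994) = -15326*(-36583 + 3*I*√1994) = 560671058 - 45978*I*√1994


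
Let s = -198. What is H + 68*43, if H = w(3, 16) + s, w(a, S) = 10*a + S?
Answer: 2772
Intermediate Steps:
w(a, S) = S + 10*a
H = -152 (H = (16 + 10*3) - 198 = (16 + 30) - 198 = 46 - 198 = -152)
H + 68*43 = -152 + 68*43 = -152 + 2924 = 2772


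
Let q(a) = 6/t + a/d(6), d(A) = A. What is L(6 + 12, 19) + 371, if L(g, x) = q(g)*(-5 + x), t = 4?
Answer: 434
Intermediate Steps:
q(a) = 3/2 + a/6 (q(a) = 6/4 + a/6 = 6*(¼) + a*(⅙) = 3/2 + a/6)
L(g, x) = (-5 + x)*(3/2 + g/6) (L(g, x) = (3/2 + g/6)*(-5 + x) = (-5 + x)*(3/2 + g/6))
L(6 + 12, 19) + 371 = (-5 + 19)*(9 + (6 + 12))/6 + 371 = (⅙)*14*(9 + 18) + 371 = (⅙)*14*27 + 371 = 63 + 371 = 434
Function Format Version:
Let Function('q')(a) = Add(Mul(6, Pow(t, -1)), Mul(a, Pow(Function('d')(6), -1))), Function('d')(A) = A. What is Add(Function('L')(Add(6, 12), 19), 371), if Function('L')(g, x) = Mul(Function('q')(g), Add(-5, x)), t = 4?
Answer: 434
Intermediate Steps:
Function('q')(a) = Add(Rational(3, 2), Mul(Rational(1, 6), a)) (Function('q')(a) = Add(Mul(6, Pow(4, -1)), Mul(a, Pow(6, -1))) = Add(Mul(6, Rational(1, 4)), Mul(a, Rational(1, 6))) = Add(Rational(3, 2), Mul(Rational(1, 6), a)))
Function('L')(g, x) = Mul(Add(-5, x), Add(Rational(3, 2), Mul(Rational(1, 6), g))) (Function('L')(g, x) = Mul(Add(Rational(3, 2), Mul(Rational(1, 6), g)), Add(-5, x)) = Mul(Add(-5, x), Add(Rational(3, 2), Mul(Rational(1, 6), g))))
Add(Function('L')(Add(6, 12), 19), 371) = Add(Mul(Rational(1, 6), Add(-5, 19), Add(9, Add(6, 12))), 371) = Add(Mul(Rational(1, 6), 14, Add(9, 18)), 371) = Add(Mul(Rational(1, 6), 14, 27), 371) = Add(63, 371) = 434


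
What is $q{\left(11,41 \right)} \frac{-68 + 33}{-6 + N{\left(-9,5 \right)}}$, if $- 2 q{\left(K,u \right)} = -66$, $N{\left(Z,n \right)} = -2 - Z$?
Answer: $-1155$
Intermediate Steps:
$q{\left(K,u \right)} = 33$ ($q{\left(K,u \right)} = \left(- \frac{1}{2}\right) \left(-66\right) = 33$)
$q{\left(11,41 \right)} \frac{-68 + 33}{-6 + N{\left(-9,5 \right)}} = 33 \frac{-68 + 33}{-6 - -7} = 33 \left(- \frac{35}{-6 + \left(-2 + 9\right)}\right) = 33 \left(- \frac{35}{-6 + 7}\right) = 33 \left(- \frac{35}{1}\right) = 33 \left(\left(-35\right) 1\right) = 33 \left(-35\right) = -1155$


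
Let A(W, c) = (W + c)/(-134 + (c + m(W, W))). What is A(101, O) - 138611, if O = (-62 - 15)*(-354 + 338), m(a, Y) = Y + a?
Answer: -180192967/1300 ≈ -1.3861e+5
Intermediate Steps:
O = 1232 (O = -77*(-16) = 1232)
A(W, c) = (W + c)/(-134 + c + 2*W) (A(W, c) = (W + c)/(-134 + (c + (W + W))) = (W + c)/(-134 + (c + 2*W)) = (W + c)/(-134 + c + 2*W))
A(101, O) - 138611 = (101 + 1232)/(-134 + 1232 + 2*101) - 138611 = 1333/(-134 + 1232 + 202) - 138611 = 1333/1300 - 138611 = -180192967/1300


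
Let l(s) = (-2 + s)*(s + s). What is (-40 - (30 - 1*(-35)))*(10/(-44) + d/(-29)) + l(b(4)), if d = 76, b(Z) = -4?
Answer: 221409/638 ≈ 347.04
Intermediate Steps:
l(s) = 2*s*(-2 + s) (l(s) = (-2 + s)*(2*s) = 2*s*(-2 + s))
(-40 - (30 - 1*(-35)))*(10/(-44) + d/(-29)) + l(b(4)) = (-40 - (30 - 1*(-35)))*(10/(-44) + 76/(-29)) + 2*(-4)*(-2 - 4) = (-40 - (30 + 35))*(10*(-1/44) + 76*(-1/29)) + 2*(-4)*(-6) = (-40 - 1*65)*(-5/22 - 76/29) + 48 = (-40 - 65)*(-1817/638) + 48 = -105*(-1817/638) + 48 = 190785/638 + 48 = 221409/638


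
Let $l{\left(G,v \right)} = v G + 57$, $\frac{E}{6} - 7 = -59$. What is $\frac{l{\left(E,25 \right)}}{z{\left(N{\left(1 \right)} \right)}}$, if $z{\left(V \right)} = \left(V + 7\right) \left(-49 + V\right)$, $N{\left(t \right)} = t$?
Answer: $\frac{2581}{128} \approx 20.164$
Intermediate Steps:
$E = -312$ ($E = 42 + 6 \left(-59\right) = 42 - 354 = -312$)
$l{\left(G,v \right)} = 57 + G v$ ($l{\left(G,v \right)} = G v + 57 = 57 + G v$)
$z{\left(V \right)} = \left(-49 + V\right) \left(7 + V\right)$ ($z{\left(V \right)} = \left(7 + V\right) \left(-49 + V\right) = \left(-49 + V\right) \left(7 + V\right)$)
$\frac{l{\left(E,25 \right)}}{z{\left(N{\left(1 \right)} \right)}} = \frac{57 - 7800}{-343 + 1^{2} - 42} = \frac{57 - 7800}{-343 + 1 - 42} = - \frac{7743}{-384} = \left(-7743\right) \left(- \frac{1}{384}\right) = \frac{2581}{128}$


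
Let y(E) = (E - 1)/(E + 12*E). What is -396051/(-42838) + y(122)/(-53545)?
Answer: 8408396094368/909476121515 ≈ 9.2453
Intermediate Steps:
y(E) = (-1 + E)/(13*E) (y(E) = (-1 + E)/((13*E)) = (-1 + E)*(1/(13*E)) = (-1 + E)/(13*E))
-396051/(-42838) + y(122)/(-53545) = -396051/(-42838) + ((1/13)*(-1 + 122)/122)/(-53545) = -396051*(-1/42838) + ((1/13)*(1/122)*121)*(-1/53545) = 396051/42838 + (121/1586)*(-1/53545) = 396051/42838 - 121/84922370 = 8408396094368/909476121515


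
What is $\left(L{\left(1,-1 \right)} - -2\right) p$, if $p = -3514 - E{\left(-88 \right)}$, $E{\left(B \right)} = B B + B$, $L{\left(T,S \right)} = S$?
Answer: $-11170$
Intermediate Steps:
$E{\left(B \right)} = B + B^{2}$ ($E{\left(B \right)} = B^{2} + B = B + B^{2}$)
$p = -11170$ ($p = -3514 - - 88 \left(1 - 88\right) = -3514 - \left(-88\right) \left(-87\right) = -3514 - 7656 = -11170$)
$\left(L{\left(1,-1 \right)} - -2\right) p = \left(-1 - -2\right) \left(-11170\right) = \left(-1 + 2\right) \left(-11170\right) = 1 \left(-11170\right) = -11170$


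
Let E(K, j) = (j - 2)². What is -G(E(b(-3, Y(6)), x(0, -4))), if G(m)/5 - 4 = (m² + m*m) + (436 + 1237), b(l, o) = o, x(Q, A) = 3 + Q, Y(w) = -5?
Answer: -8395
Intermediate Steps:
E(K, j) = (-2 + j)²
G(m) = 8385 + 10*m² (G(m) = 20 + 5*((m² + m*m) + (436 + 1237)) = 20 + 5*((m² + m²) + 1673) = 20 + 5*(2*m² + 1673) = 20 + 5*(1673 + 2*m²) = 20 + (8365 + 10*m²) = 8385 + 10*m²)
-G(E(b(-3, Y(6)), x(0, -4))) = -(8385 + 10*((-2 + (3 + 0))²)²) = -(8385 + 10*((-2 + 3)²)²) = -(8385 + 10*(1²)²) = -(8385 + 10*1²) = -(8385 + 10*1) = -(8385 + 10) = -1*8395 = -8395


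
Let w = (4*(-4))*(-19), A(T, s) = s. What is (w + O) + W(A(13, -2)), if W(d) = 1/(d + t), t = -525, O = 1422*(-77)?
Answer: -57543131/527 ≈ -1.0919e+5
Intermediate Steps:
O = -109494
w = 304 (w = -16*(-19) = 304)
W(d) = 1/(-525 + d) (W(d) = 1/(d - 525) = 1/(-525 + d))
(w + O) + W(A(13, -2)) = (304 - 109494) + 1/(-525 - 2) = -109190 + 1/(-527) = -109190 - 1/527 = -57543131/527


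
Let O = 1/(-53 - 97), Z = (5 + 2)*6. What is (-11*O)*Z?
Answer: 77/25 ≈ 3.0800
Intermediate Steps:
Z = 42 (Z = 7*6 = 42)
O = -1/150 (O = 1/(-150) = -1/150 ≈ -0.0066667)
(-11*O)*Z = -11*(-1/150)*42 = (11/150)*42 = 77/25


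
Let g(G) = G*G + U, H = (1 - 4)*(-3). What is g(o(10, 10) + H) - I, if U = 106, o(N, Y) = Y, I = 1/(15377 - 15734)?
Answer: 166720/357 ≈ 467.00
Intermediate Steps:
I = -1/357 (I = 1/(-357) = -1/357 ≈ -0.0028011)
H = 9 (H = -3*(-3) = 9)
g(G) = 106 + G² (g(G) = G*G + 106 = G² + 106 = 106 + G²)
g(o(10, 10) + H) - I = (106 + (10 + 9)²) - 1*(-1/357) = (106 + 19²) + 1/357 = (106 + 361) + 1/357 = 467 + 1/357 = 166720/357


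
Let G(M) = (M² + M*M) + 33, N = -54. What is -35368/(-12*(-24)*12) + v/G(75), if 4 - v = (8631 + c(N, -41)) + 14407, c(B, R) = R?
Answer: -19938373/1624752 ≈ -12.272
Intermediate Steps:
v = -22993 (v = 4 - ((8631 - 41) + 14407) = 4 - (8590 + 14407) = 4 - 1*22997 = 4 - 22997 = -22993)
G(M) = 33 + 2*M² (G(M) = (M² + M²) + 33 = 2*M² + 33 = 33 + 2*M²)
-35368/(-12*(-24)*12) + v/G(75) = -35368/(-12*(-24)*12) - 22993/(33 + 2*75²) = -35368/(288*12) - 22993/(33 + 2*5625) = -35368/3456 - 22993/(33 + 11250) = -35368*1/3456 - 22993/11283 = -4421/432 - 22993*1/11283 = -4421/432 - 22993/11283 = -19938373/1624752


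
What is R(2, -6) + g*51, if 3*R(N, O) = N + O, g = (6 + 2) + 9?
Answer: 2597/3 ≈ 865.67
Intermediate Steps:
g = 17 (g = 8 + 9 = 17)
R(N, O) = N/3 + O/3 (R(N, O) = (N + O)/3 = N/3 + O/3)
R(2, -6) + g*51 = ((⅓)*2 + (⅓)*(-6)) + 17*51 = (⅔ - 2) + 867 = -4/3 + 867 = 2597/3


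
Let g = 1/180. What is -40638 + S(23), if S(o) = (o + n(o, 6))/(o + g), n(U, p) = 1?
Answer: -168277638/4141 ≈ -40637.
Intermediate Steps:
g = 1/180 ≈ 0.0055556
S(o) = (1 + o)/(1/180 + o) (S(o) = (o + 1)/(o + 1/180) = (1 + o)/(1/180 + o))
-40638 + S(23) = -40638 + 180*(1 + 23)/(1 + 180*23) = -40638 + 180*24/(1 + 4140) = -40638 + 180*24/4141 = -40638 + 180*(1/4141)*24 = -40638 + 4320/4141 = -168277638/4141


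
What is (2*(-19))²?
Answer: 1444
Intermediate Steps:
(2*(-19))² = (-38)² = 1444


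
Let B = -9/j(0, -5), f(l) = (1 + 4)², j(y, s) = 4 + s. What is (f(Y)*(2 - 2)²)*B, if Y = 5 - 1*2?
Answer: 0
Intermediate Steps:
Y = 3 (Y = 5 - 2 = 3)
f(l) = 25 (f(l) = 5² = 25)
B = 9 (B = -9/(4 - 5) = -9/(-1) = -9*(-1) = 9)
(f(Y)*(2 - 2)²)*B = (25*(2 - 2)²)*9 = (25*0²)*9 = (25*0)*9 = 0*9 = 0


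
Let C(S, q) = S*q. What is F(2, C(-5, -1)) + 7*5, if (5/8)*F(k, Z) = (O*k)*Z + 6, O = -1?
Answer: 143/5 ≈ 28.600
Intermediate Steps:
F(k, Z) = 48/5 - 8*Z*k/5 (F(k, Z) = 8*((-k)*Z + 6)/5 = 8*(-Z*k + 6)/5 = 8*(6 - Z*k)/5 = 48/5 - 8*Z*k/5)
F(2, C(-5, -1)) + 7*5 = (48/5 - 8/5*(-5*(-1))*2) + 7*5 = (48/5 - 8/5*5*2) + 35 = (48/5 - 16) + 35 = -32/5 + 35 = 143/5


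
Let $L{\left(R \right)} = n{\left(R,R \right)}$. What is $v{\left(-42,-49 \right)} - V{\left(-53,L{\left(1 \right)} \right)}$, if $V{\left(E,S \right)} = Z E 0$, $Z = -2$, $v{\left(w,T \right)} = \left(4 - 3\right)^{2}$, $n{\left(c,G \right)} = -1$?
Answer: $1$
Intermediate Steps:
$v{\left(w,T \right)} = 1$ ($v{\left(w,T \right)} = 1^{2} = 1$)
$L{\left(R \right)} = -1$
$V{\left(E,S \right)} = 0$ ($V{\left(E,S \right)} = - 2 E 0 = \left(-2\right) 0 = 0$)
$v{\left(-42,-49 \right)} - V{\left(-53,L{\left(1 \right)} \right)} = 1 - 0 = 1 + 0 = 1$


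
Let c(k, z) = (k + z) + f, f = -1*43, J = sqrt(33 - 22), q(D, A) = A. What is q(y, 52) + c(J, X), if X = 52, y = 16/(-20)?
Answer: 61 + sqrt(11) ≈ 64.317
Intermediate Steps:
y = -4/5 (y = 16*(-1/20) = -4/5 ≈ -0.80000)
J = sqrt(11) ≈ 3.3166
f = -43
c(k, z) = -43 + k + z (c(k, z) = (k + z) - 43 = -43 + k + z)
q(y, 52) + c(J, X) = 52 + (-43 + sqrt(11) + 52) = 52 + (9 + sqrt(11)) = 61 + sqrt(11)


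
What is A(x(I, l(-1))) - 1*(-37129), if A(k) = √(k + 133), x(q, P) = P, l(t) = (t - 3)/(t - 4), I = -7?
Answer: 37129 + √3345/5 ≈ 37141.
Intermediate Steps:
l(t) = (-3 + t)/(-4 + t)
A(k) = √(133 + k)
A(x(I, l(-1))) - 1*(-37129) = √(133 + (-3 - 1)/(-4 - 1)) - 1*(-37129) = √(133 - 4/(-5)) + 37129 = √(133 - ⅕*(-4)) + 37129 = √(133 + ⅘) + 37129 = √(669/5) + 37129 = √3345/5 + 37129 = 37129 + √3345/5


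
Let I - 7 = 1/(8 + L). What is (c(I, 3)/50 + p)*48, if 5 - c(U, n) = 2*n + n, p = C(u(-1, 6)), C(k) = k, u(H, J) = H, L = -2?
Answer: -1296/25 ≈ -51.840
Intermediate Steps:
p = -1
I = 43/6 (I = 7 + 1/(8 - 2) = 7 + 1/6 = 7 + ⅙ = 43/6 ≈ 7.1667)
c(U, n) = 5 - 3*n (c(U, n) = 5 - (2*n + n) = 5 - 3*n)
(c(I, 3)/50 + p)*48 = ((5 - 3*3)/50 - 1)*48 = ((5 - 9)*(1/50) - 1)*48 = (-4*1/50 - 1)*48 = (-2/25 - 1)*48 = -27/25*48 = -1296/25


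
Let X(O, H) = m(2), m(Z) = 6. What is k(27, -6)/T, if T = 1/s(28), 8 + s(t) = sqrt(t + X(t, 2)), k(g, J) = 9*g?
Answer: -1944 + 243*sqrt(34) ≈ -527.08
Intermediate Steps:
X(O, H) = 6
s(t) = -8 + sqrt(6 + t) (s(t) = -8 + sqrt(t + 6) = -8 + sqrt(6 + t))
T = 1/(-8 + sqrt(34)) (T = 1/(-8 + sqrt(6 + 28)) = 1/(-8 + sqrt(34)) ≈ -0.46103)
k(27, -6)/T = (9*27)/(-4/15 - sqrt(34)/30) = 243/(-4/15 - sqrt(34)/30)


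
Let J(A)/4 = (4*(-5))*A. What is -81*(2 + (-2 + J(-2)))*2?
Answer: -25920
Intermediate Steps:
J(A) = -80*A (J(A) = 4*((4*(-5))*A) = 4*(-20*A) = -80*A)
-81*(2 + (-2 + J(-2)))*2 = -81*(2 + (-2 - 80*(-2)))*2 = -81*(2 + (-2 + 160))*2 = -81*(2 + 158)*2 = -12960*2 = -81*320 = -25920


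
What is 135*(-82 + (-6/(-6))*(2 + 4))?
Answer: -10260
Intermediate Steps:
135*(-82 + (-6/(-6))*(2 + 4)) = 135*(-82 - 6*(-1/6)*6) = 135*(-82 + 1*6) = 135*(-82 + 6) = 135*(-76) = -10260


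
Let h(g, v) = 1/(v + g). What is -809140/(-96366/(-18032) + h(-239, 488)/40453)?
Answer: -10497590218379040/69333940981 ≈ -1.5141e+5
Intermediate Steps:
h(g, v) = 1/(g + v)
-809140/(-96366/(-18032) + h(-239, 488)/40453) = -809140/(-96366/(-18032) + 1/((-239 + 488)*40453)) = -809140/(-96366*(-1/18032) + (1/40453)/249) = -809140/(48183/9016 + (1/249)*(1/40453)) = -809140/(48183/9016 + 1/10072797) = -809140/69333940981/12973762536 = -809140*12973762536/69333940981 = -10497590218379040/69333940981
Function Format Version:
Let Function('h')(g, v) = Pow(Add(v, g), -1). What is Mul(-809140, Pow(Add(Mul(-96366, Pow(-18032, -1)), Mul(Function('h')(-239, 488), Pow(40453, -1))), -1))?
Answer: Rational(-10497590218379040, 69333940981) ≈ -1.5141e+5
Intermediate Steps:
Function('h')(g, v) = Pow(Add(g, v), -1)
Mul(-809140, Pow(Add(Mul(-96366, Pow(-18032, -1)), Mul(Function('h')(-239, 488), Pow(40453, -1))), -1)) = Mul(-809140, Pow(Add(Mul(-96366, Pow(-18032, -1)), Mul(Pow(Add(-239, 488), -1), Pow(40453, -1))), -1)) = Mul(-809140, Pow(Add(Mul(-96366, Rational(-1, 18032)), Mul(Pow(249, -1), Rational(1, 40453))), -1)) = Mul(-809140, Pow(Add(Rational(48183, 9016), Mul(Rational(1, 249), Rational(1, 40453))), -1)) = Mul(-809140, Pow(Add(Rational(48183, 9016), Rational(1, 10072797)), -1)) = Mul(-809140, Pow(Rational(69333940981, 12973762536), -1)) = Mul(-809140, Rational(12973762536, 69333940981)) = Rational(-10497590218379040, 69333940981)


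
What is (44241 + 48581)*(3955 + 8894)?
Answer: 1192669878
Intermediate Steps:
(44241 + 48581)*(3955 + 8894) = 92822*12849 = 1192669878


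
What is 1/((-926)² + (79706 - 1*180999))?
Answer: 1/756183 ≈ 1.3224e-6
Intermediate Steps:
1/((-926)² + (79706 - 1*180999)) = 1/(857476 + (79706 - 180999)) = 1/(857476 - 101293) = 1/756183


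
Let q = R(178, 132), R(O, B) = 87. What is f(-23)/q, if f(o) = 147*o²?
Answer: 25921/29 ≈ 893.83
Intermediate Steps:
q = 87
f(-23)/q = (147*(-23)²)/87 = (147*529)*(1/87) = 77763*(1/87) = 25921/29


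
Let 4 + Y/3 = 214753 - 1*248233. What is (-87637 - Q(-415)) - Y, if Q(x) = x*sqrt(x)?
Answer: 12815 + 415*I*sqrt(415) ≈ 12815.0 + 8454.2*I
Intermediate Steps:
Q(x) = x**(3/2)
Y = -100452 (Y = -12 + 3*(214753 - 1*248233) = -12 + 3*(214753 - 248233) = -12 + 3*(-33480) = -12 - 100440 = -100452)
(-87637 - Q(-415)) - Y = (-87637 - (-415)**(3/2)) - 1*(-100452) = (-87637 - (-415)*I*sqrt(415)) + 100452 = (-87637 + 415*I*sqrt(415)) + 100452 = 12815 + 415*I*sqrt(415)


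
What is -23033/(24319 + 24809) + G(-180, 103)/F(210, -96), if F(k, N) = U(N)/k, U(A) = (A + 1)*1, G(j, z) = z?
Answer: -212965355/933432 ≈ -228.15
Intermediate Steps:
U(A) = 1 + A (U(A) = (1 + A)*1 = 1 + A)
F(k, N) = (1 + N)/k
-23033/(24319 + 24809) + G(-180, 103)/F(210, -96) = -23033/(24319 + 24809) + 103/(((1 - 96)/210)) = -23033/49128 + 103/(((1/210)*(-95))) = -23033*1/49128 + 103/(-19/42) = -23033/49128 + 103*(-42/19) = -23033/49128 - 4326/19 = -212965355/933432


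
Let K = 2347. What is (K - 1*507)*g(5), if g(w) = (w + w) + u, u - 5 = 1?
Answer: 29440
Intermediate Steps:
u = 6 (u = 5 + 1 = 6)
g(w) = 6 + 2*w (g(w) = (w + w) + 6 = 2*w + 6 = 6 + 2*w)
(K - 1*507)*g(5) = (2347 - 1*507)*(6 + 2*5) = (2347 - 507)*(6 + 10) = 1840*16 = 29440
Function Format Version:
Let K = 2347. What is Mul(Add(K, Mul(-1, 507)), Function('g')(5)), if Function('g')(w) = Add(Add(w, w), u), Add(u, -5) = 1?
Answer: 29440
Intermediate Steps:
u = 6 (u = Add(5, 1) = 6)
Function('g')(w) = Add(6, Mul(2, w)) (Function('g')(w) = Add(Add(w, w), 6) = Add(Mul(2, w), 6) = Add(6, Mul(2, w)))
Mul(Add(K, Mul(-1, 507)), Function('g')(5)) = Mul(Add(2347, Mul(-1, 507)), Add(6, Mul(2, 5))) = Mul(Add(2347, -507), Add(6, 10)) = Mul(1840, 16) = 29440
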